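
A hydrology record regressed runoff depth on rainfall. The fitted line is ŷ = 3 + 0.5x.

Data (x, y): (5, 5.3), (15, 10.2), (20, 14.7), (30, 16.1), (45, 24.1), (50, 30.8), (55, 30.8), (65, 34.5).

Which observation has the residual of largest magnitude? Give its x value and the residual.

x=5: ŷ = 3 + 0.5·5 = 5.5; r = 5.3 − 5.5 = -0.2
x=15: ŷ = 3 + 0.5·15 = 10.5; r = 10.2 − 10.5 = -0.3
x=20: ŷ = 3 + 0.5·20 = 13; r = 14.7 − 13 = 1.7
x=30: ŷ = 3 + 0.5·30 = 18; r = 16.1 − 18 = -1.9
x=45: ŷ = 3 + 0.5·45 = 25.5; r = 24.1 − 25.5 = -1.4
x=50: ŷ = 3 + 0.5·50 = 28; r = 30.8 − 28 = 2.8
x=55: ŷ = 3 + 0.5·55 = 30.5; r = 30.8 − 30.5 = 0.3
x=65: ŷ = 3 + 0.5·65 = 35.5; r = 34.5 − 35.5 = -1
Largest |r| is 2.8 at x = 50, residual 2.8.

x = 50, r = 2.8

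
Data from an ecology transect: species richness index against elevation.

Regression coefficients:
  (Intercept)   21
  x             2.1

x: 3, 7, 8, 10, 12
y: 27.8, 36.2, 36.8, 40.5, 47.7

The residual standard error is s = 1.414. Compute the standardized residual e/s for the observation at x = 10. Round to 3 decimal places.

ŷ = 21 + 2.1·10 = 42
e = 40.5 − 42 = -1.5
e/s = -1.5 / 1.414 = -1.061

-1.061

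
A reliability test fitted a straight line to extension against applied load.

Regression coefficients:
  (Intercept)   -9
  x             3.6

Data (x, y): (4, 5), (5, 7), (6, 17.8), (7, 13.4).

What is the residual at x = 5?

ŷ = -9 + 3.6·5 = 9
r = 7 − 9 = -2

r = -2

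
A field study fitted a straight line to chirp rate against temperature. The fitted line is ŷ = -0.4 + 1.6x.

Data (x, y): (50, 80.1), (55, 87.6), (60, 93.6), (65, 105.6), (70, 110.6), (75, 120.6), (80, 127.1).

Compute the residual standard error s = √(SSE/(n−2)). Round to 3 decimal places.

s = 1.449

x=50: ŷ = -0.4 + 1.6·50 = 79.6; e = 80.1 − 79.6 = 0.5
x=55: ŷ = -0.4 + 1.6·55 = 87.6; e = 87.6 − 87.6 = 0
x=60: ŷ = -0.4 + 1.6·60 = 95.6; e = 93.6 − 95.6 = -2
x=65: ŷ = -0.4 + 1.6·65 = 103.6; e = 105.6 − 103.6 = 2
x=70: ŷ = -0.4 + 1.6·70 = 111.6; e = 110.6 − 111.6 = -1
x=75: ŷ = -0.4 + 1.6·75 = 119.6; e = 120.6 − 119.6 = 1
x=80: ŷ = -0.4 + 1.6·80 = 127.6; e = 127.1 − 127.6 = -0.5
SSE = 0.25 + 0 + 4 + 4 + 1 + 1 + 0.25 = 10.5
s = √(10.5/5) = √2.1 ≈ 1.449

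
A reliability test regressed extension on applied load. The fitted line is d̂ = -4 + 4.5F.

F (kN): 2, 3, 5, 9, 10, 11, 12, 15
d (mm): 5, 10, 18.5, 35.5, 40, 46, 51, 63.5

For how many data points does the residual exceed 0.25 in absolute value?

5

F=2: d̂ = -4 + 4.5·2 = 5; r = 5 − 5 = 0
F=3: d̂ = -4 + 4.5·3 = 9.5; r = 10 − 9.5 = 0.5
F=5: d̂ = -4 + 4.5·5 = 18.5; r = 18.5 − 18.5 = 0
F=9: d̂ = -4 + 4.5·9 = 36.5; r = 35.5 − 36.5 = -1
F=10: d̂ = -4 + 4.5·10 = 41; r = 40 − 41 = -1
F=11: d̂ = -4 + 4.5·11 = 45.5; r = 46 − 45.5 = 0.5
F=12: d̂ = -4 + 4.5·12 = 50; r = 51 − 50 = 1
F=15: d̂ = -4 + 4.5·15 = 63.5; r = 63.5 − 63.5 = 0
|r| > 0.25: F=3 (|r|=0.5), F=9 (|r|=1), F=10 (|r|=1), F=11 (|r|=0.5), F=12 (|r|=1) → 5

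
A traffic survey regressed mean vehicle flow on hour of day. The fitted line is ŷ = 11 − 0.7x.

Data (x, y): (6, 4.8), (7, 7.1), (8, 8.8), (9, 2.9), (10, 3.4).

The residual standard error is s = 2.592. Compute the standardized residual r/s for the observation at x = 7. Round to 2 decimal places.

ŷ = 11 − 0.7·7 = 6.1
r = 7.1 − 6.1 = 1
r/s = 1 / 2.592 = 0.39

0.39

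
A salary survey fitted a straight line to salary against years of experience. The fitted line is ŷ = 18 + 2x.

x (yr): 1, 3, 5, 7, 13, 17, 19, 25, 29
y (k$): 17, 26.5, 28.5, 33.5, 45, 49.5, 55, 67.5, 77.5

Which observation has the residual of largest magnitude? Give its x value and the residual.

x=1: ŷ = 18 + 2·1 = 20; e = 17 − 20 = -3
x=3: ŷ = 18 + 2·3 = 24; e = 26.5 − 24 = 2.5
x=5: ŷ = 18 + 2·5 = 28; e = 28.5 − 28 = 0.5
x=7: ŷ = 18 + 2·7 = 32; e = 33.5 − 32 = 1.5
x=13: ŷ = 18 + 2·13 = 44; e = 45 − 44 = 1
x=17: ŷ = 18 + 2·17 = 52; e = 49.5 − 52 = -2.5
x=19: ŷ = 18 + 2·19 = 56; e = 55 − 56 = -1
x=25: ŷ = 18 + 2·25 = 68; e = 67.5 − 68 = -0.5
x=29: ŷ = 18 + 2·29 = 76; e = 77.5 − 76 = 1.5
Largest |e| is 3 at x = 1, residual -3.

x = 1, e = -3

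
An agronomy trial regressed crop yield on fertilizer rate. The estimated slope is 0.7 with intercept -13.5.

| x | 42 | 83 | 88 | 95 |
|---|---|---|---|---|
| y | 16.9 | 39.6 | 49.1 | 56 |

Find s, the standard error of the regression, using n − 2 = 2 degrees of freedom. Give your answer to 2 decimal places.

s = 4.24

x=42: ŷ = -13.5 + 0.7·42 = 15.9; e = 16.9 − 15.9 = 1
x=83: ŷ = -13.5 + 0.7·83 = 44.6; e = 39.6 − 44.6 = -5
x=88: ŷ = -13.5 + 0.7·88 = 48.1; e = 49.1 − 48.1 = 1
x=95: ŷ = -13.5 + 0.7·95 = 53; e = 56 − 53 = 3
SSE = 1 + 25 + 1 + 9 = 36
s = √(36/2) = √18 ≈ 4.24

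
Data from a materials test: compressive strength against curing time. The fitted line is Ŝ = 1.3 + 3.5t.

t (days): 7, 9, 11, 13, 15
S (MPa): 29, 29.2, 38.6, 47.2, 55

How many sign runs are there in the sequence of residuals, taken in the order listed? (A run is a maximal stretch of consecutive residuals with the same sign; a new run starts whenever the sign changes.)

t=7: Ŝ = 1.3 + 3.5·7 = 25.8; r = 29 − 25.8 = 3.2
t=9: Ŝ = 1.3 + 3.5·9 = 32.8; r = 29.2 − 32.8 = -3.6
t=11: Ŝ = 1.3 + 3.5·11 = 39.8; r = 38.6 − 39.8 = -1.2
t=13: Ŝ = 1.3 + 3.5·13 = 46.8; r = 47.2 − 46.8 = 0.4
t=15: Ŝ = 1.3 + 3.5·15 = 53.8; r = 55 − 53.8 = 1.2
Signs: + − − + +
Runs: +×1, −×2, +×2 → 3

3 runs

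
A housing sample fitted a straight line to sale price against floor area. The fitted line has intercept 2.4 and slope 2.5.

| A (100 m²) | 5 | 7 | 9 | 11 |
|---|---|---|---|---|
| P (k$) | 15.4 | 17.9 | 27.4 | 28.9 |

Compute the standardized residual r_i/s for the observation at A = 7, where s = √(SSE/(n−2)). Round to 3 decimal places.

-0.834

A=5: ŷ = 2.4 + 2.5·5 = 14.9; r = 15.4 − 14.9 = 0.5
A=7: ŷ = 2.4 + 2.5·7 = 19.9; r = 17.9 − 19.9 = -2
A=9: ŷ = 2.4 + 2.5·9 = 24.9; r = 27.4 − 24.9 = 2.5
A=11: ŷ = 2.4 + 2.5·11 = 29.9; r = 28.9 − 29.9 = -1
SSE = 0.25 + 4 + 6.25 + 1 = 11.5
s = √(11.5/2) = 2.39792
r/s = -2 / 2.39792 = -0.834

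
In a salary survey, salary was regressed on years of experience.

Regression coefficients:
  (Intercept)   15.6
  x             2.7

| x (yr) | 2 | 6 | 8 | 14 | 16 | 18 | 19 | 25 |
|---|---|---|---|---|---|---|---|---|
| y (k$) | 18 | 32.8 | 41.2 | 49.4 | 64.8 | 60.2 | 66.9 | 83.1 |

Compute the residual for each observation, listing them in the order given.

-3, 1, 4, -4, 6, -4, 0, 0

x=2: ŷ = 15.6 + 2.7·2 = 21; r = 18 − 21 = -3
x=6: ŷ = 15.6 + 2.7·6 = 31.8; r = 32.8 − 31.8 = 1
x=8: ŷ = 15.6 + 2.7·8 = 37.2; r = 41.2 − 37.2 = 4
x=14: ŷ = 15.6 + 2.7·14 = 53.4; r = 49.4 − 53.4 = -4
x=16: ŷ = 15.6 + 2.7·16 = 58.8; r = 64.8 − 58.8 = 6
x=18: ŷ = 15.6 + 2.7·18 = 64.2; r = 60.2 − 64.2 = -4
x=19: ŷ = 15.6 + 2.7·19 = 66.9; r = 66.9 − 66.9 = 0
x=25: ŷ = 15.6 + 2.7·25 = 83.1; r = 83.1 − 83.1 = 0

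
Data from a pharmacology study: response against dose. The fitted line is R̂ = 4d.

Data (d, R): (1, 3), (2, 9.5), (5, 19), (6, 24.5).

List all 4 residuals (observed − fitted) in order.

-1, 1.5, -1, 0.5

d=1: R̂ = 4·1 = 4; e = 3 − 4 = -1
d=2: R̂ = 4·2 = 8; e = 9.5 − 8 = 1.5
d=5: R̂ = 4·5 = 20; e = 19 − 20 = -1
d=6: R̂ = 4·6 = 24; e = 24.5 − 24 = 0.5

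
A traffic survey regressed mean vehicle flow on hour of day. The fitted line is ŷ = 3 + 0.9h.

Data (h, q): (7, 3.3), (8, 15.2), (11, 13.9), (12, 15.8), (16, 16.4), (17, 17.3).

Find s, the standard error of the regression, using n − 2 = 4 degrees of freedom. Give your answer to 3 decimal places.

s = 4.123

h=7: ŷ = 3 + 0.9·7 = 9.3; r = 3.3 − 9.3 = -6
h=8: ŷ = 3 + 0.9·8 = 10.2; r = 15.2 − 10.2 = 5
h=11: ŷ = 3 + 0.9·11 = 12.9; r = 13.9 − 12.9 = 1
h=12: ŷ = 3 + 0.9·12 = 13.8; r = 15.8 − 13.8 = 2
h=16: ŷ = 3 + 0.9·16 = 17.4; r = 16.4 − 17.4 = -1
h=17: ŷ = 3 + 0.9·17 = 18.3; r = 17.3 − 18.3 = -1
SSE = 36 + 25 + 1 + 4 + 1 + 1 = 68
s = √(68/4) = √17 ≈ 4.123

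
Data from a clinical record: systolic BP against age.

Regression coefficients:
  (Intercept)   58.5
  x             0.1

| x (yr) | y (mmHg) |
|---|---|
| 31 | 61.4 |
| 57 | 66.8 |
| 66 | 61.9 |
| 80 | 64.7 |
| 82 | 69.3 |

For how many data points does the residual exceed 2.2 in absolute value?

3

x=31: ŷ = 58.5 + 0.1·31 = 61.6; r = 61.4 − 61.6 = -0.2
x=57: ŷ = 58.5 + 0.1·57 = 64.2; r = 66.8 − 64.2 = 2.6
x=66: ŷ = 58.5 + 0.1·66 = 65.1; r = 61.9 − 65.1 = -3.2
x=80: ŷ = 58.5 + 0.1·80 = 66.5; r = 64.7 − 66.5 = -1.8
x=82: ŷ = 58.5 + 0.1·82 = 66.7; r = 69.3 − 66.7 = 2.6
|r| > 2.2: x=57 (|r|=2.6), x=66 (|r|=3.2), x=82 (|r|=2.6) → 3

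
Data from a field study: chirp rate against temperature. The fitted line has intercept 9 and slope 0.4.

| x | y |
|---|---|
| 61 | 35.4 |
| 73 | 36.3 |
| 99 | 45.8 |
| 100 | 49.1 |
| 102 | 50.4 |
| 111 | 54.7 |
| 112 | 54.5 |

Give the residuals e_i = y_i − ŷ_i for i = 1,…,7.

x=61: ŷ = 9 + 0.4·61 = 33.4; e = 35.4 − 33.4 = 2
x=73: ŷ = 9 + 0.4·73 = 38.2; e = 36.3 − 38.2 = -1.9
x=99: ŷ = 9 + 0.4·99 = 48.6; e = 45.8 − 48.6 = -2.8
x=100: ŷ = 9 + 0.4·100 = 49; e = 49.1 − 49 = 0.1
x=102: ŷ = 9 + 0.4·102 = 49.8; e = 50.4 − 49.8 = 0.6
x=111: ŷ = 9 + 0.4·111 = 53.4; e = 54.7 − 53.4 = 1.3
x=112: ŷ = 9 + 0.4·112 = 53.8; e = 54.5 − 53.8 = 0.7

2, -1.9, -2.8, 0.1, 0.6, 1.3, 0.7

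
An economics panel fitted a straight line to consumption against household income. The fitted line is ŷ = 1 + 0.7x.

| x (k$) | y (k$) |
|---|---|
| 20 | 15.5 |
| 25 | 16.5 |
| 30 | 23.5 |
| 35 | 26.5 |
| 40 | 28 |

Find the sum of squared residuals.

SSE = 8.5

x=20: ŷ = 1 + 0.7·20 = 15; e = 15.5 − 15 = 0.5
x=25: ŷ = 1 + 0.7·25 = 18.5; e = 16.5 − 18.5 = -2
x=30: ŷ = 1 + 0.7·30 = 22; e = 23.5 − 22 = 1.5
x=35: ŷ = 1 + 0.7·35 = 25.5; e = 26.5 − 25.5 = 1
x=40: ŷ = 1 + 0.7·40 = 29; e = 28 − 29 = -1
SSE = 0.25 + 4 + 2.25 + 1 + 1 = 8.5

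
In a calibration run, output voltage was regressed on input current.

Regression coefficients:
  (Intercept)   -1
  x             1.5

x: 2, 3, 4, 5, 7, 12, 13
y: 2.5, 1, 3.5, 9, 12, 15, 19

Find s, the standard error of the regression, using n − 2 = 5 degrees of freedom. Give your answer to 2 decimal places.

s = 2.26

x=2: ŷ = -1 + 1.5·2 = 2; e = 2.5 − 2 = 0.5
x=3: ŷ = -1 + 1.5·3 = 3.5; e = 1 − 3.5 = -2.5
x=4: ŷ = -1 + 1.5·4 = 5; e = 3.5 − 5 = -1.5
x=5: ŷ = -1 + 1.5·5 = 6.5; e = 9 − 6.5 = 2.5
x=7: ŷ = -1 + 1.5·7 = 9.5; e = 12 − 9.5 = 2.5
x=12: ŷ = -1 + 1.5·12 = 17; e = 15 − 17 = -2
x=13: ŷ = -1 + 1.5·13 = 18.5; e = 19 − 18.5 = 0.5
SSE = 0.25 + 6.25 + 2.25 + 6.25 + 6.25 + 4 + 0.25 = 25.5
s = √(25.5/5) = √5.1 ≈ 2.26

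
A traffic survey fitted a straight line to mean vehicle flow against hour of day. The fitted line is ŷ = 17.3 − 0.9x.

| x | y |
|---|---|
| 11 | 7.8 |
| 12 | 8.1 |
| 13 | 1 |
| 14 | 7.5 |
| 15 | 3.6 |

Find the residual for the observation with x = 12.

r = 1.6

ŷ = 17.3 − 0.9·12 = 6.5
r = 8.1 − 6.5 = 1.6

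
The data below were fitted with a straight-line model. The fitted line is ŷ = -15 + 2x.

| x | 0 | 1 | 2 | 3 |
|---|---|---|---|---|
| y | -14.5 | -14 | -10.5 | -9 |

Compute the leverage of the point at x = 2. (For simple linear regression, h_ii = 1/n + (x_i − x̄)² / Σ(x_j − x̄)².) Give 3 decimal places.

h = 0.300

x̄ = (0 + 1 + 2 + 3)/4 = 1.5
Σ(x − x̄)² = 2.25 + 0.25 + 0.25 + 2.25 = 5
h = 1/4 + (0.5)²/5 = 0.25 + 0.05 = 0.300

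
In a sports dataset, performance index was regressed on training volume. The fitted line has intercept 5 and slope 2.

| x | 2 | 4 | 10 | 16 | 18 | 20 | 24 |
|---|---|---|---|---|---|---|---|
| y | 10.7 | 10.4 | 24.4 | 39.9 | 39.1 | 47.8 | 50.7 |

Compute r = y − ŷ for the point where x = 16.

ŷ = 5 + 2·16 = 37
r = 39.9 − 37 = 2.9

r = 2.9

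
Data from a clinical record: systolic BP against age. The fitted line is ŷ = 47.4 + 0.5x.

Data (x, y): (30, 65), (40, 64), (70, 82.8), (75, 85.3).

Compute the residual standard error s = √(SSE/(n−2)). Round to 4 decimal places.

x=30: ŷ = 47.4 + 0.5·30 = 62.4; r = 65 − 62.4 = 2.6
x=40: ŷ = 47.4 + 0.5·40 = 67.4; r = 64 − 67.4 = -3.4
x=70: ŷ = 47.4 + 0.5·70 = 82.4; r = 82.8 − 82.4 = 0.4
x=75: ŷ = 47.4 + 0.5·75 = 84.9; r = 85.3 − 84.9 = 0.4
SSE = 6.76 + 11.56 + 0.16 + 0.16 = 18.64
s = √(18.64/2) = √9.32 ≈ 3.0529

s = 3.0529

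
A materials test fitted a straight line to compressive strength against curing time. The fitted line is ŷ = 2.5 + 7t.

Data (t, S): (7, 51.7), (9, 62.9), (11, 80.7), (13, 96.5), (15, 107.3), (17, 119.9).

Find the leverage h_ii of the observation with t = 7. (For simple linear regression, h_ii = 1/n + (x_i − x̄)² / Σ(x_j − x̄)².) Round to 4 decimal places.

h = 0.5238

t̄ = (7 + 9 + 11 + 13 + 15 + 17)/6 = 12
Σ(t − t̄)² = 25 + 9 + 1 + 1 + 9 + 25 = 70
h = 1/6 + (-5)²/70 = 0.166667 + 0.357143 = 0.5238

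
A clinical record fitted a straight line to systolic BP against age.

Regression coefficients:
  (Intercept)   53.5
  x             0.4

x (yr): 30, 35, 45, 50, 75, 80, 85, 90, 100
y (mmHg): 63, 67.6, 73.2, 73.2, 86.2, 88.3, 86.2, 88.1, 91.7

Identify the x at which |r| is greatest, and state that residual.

x=30: ŷ = 53.5 + 0.4·30 = 65.5; r = 63 − 65.5 = -2.5
x=35: ŷ = 53.5 + 0.4·35 = 67.5; r = 67.6 − 67.5 = 0.1
x=45: ŷ = 53.5 + 0.4·45 = 71.5; r = 73.2 − 71.5 = 1.7
x=50: ŷ = 53.5 + 0.4·50 = 73.5; r = 73.2 − 73.5 = -0.3
x=75: ŷ = 53.5 + 0.4·75 = 83.5; r = 86.2 − 83.5 = 2.7
x=80: ŷ = 53.5 + 0.4·80 = 85.5; r = 88.3 − 85.5 = 2.8
x=85: ŷ = 53.5 + 0.4·85 = 87.5; r = 86.2 − 87.5 = -1.3
x=90: ŷ = 53.5 + 0.4·90 = 89.5; r = 88.1 − 89.5 = -1.4
x=100: ŷ = 53.5 + 0.4·100 = 93.5; r = 91.7 − 93.5 = -1.8
Largest |r| is 2.8 at x = 80, residual 2.8.

x = 80, r = 2.8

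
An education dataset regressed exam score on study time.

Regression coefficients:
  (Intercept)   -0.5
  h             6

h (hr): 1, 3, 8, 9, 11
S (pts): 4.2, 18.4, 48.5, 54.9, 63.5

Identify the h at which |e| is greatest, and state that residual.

h = 11, e = -2

h=1: ŷ = -0.5 + 6·1 = 5.5; e = 4.2 − 5.5 = -1.3
h=3: ŷ = -0.5 + 6·3 = 17.5; e = 18.4 − 17.5 = 0.9
h=8: ŷ = -0.5 + 6·8 = 47.5; e = 48.5 − 47.5 = 1
h=9: ŷ = -0.5 + 6·9 = 53.5; e = 54.9 − 53.5 = 1.4
h=11: ŷ = -0.5 + 6·11 = 65.5; e = 63.5 − 65.5 = -2
Largest |e| is 2 at h = 11, residual -2.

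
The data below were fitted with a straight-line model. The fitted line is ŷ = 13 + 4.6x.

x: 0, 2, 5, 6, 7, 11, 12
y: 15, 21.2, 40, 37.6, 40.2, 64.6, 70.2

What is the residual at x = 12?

e = 2

ŷ = 13 + 4.6·12 = 68.2
e = 70.2 − 68.2 = 2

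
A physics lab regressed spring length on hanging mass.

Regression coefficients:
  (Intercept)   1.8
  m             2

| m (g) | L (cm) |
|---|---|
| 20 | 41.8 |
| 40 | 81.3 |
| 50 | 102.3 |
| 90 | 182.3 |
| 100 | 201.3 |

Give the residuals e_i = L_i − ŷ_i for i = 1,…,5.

m=20: ŷ = 1.8 + 2·20 = 41.8; e = 41.8 − 41.8 = 0
m=40: ŷ = 1.8 + 2·40 = 81.8; e = 81.3 − 81.8 = -0.5
m=50: ŷ = 1.8 + 2·50 = 101.8; e = 102.3 − 101.8 = 0.5
m=90: ŷ = 1.8 + 2·90 = 181.8; e = 182.3 − 181.8 = 0.5
m=100: ŷ = 1.8 + 2·100 = 201.8; e = 201.3 − 201.8 = -0.5

0, -0.5, 0.5, 0.5, -0.5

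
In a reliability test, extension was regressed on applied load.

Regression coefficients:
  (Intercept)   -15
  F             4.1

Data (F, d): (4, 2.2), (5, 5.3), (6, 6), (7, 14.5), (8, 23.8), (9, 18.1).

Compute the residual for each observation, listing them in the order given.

F=4: d̂ = -15 + 4.1·4 = 1.4; e = 2.2 − 1.4 = 0.8
F=5: d̂ = -15 + 4.1·5 = 5.5; e = 5.3 − 5.5 = -0.2
F=6: d̂ = -15 + 4.1·6 = 9.6; e = 6 − 9.6 = -3.6
F=7: d̂ = -15 + 4.1·7 = 13.7; e = 14.5 − 13.7 = 0.8
F=8: d̂ = -15 + 4.1·8 = 17.8; e = 23.8 − 17.8 = 6
F=9: d̂ = -15 + 4.1·9 = 21.9; e = 18.1 − 21.9 = -3.8

0.8, -0.2, -3.6, 0.8, 6, -3.8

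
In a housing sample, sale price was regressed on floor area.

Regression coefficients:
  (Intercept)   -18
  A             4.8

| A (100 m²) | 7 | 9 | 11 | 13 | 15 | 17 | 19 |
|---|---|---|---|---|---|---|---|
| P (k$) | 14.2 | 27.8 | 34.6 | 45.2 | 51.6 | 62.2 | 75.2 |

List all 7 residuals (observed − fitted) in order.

-1.4, 2.6, -0.2, 0.8, -2.4, -1.4, 2

A=7: ŷ = -18 + 4.8·7 = 15.6; r = 14.2 − 15.6 = -1.4
A=9: ŷ = -18 + 4.8·9 = 25.2; r = 27.8 − 25.2 = 2.6
A=11: ŷ = -18 + 4.8·11 = 34.8; r = 34.6 − 34.8 = -0.2
A=13: ŷ = -18 + 4.8·13 = 44.4; r = 45.2 − 44.4 = 0.8
A=15: ŷ = -18 + 4.8·15 = 54; r = 51.6 − 54 = -2.4
A=17: ŷ = -18 + 4.8·17 = 63.6; r = 62.2 − 63.6 = -1.4
A=19: ŷ = -18 + 4.8·19 = 73.2; r = 75.2 − 73.2 = 2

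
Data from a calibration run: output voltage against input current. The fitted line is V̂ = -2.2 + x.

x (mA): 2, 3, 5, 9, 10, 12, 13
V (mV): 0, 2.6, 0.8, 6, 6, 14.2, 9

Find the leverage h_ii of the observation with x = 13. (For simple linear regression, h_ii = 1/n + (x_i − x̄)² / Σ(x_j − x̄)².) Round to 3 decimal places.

h = 0.385

x̄ = (2 + 3 + 5 + 9 + 10 + 12 + 13)/7 = 7.71429
Σ(x − x̄)² = 32.6531 + 22.2245 + 7.36735 + 1.65306 + 5.22449 + 18.3673 + 27.9388 = 115.429
h = 1/7 + (5.28571)²/115.429 = 0.142857 + 0.242044 = 0.385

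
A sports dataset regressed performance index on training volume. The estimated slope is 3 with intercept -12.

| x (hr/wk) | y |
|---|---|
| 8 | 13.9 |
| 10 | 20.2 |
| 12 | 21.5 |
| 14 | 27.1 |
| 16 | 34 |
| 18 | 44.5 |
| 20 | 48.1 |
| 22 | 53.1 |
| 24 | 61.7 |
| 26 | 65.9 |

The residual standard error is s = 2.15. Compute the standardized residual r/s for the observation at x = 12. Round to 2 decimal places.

ŷ = -12 + 3·12 = 24
r = 21.5 − 24 = -2.5
r/s = -2.5 / 2.15 = -1.16

-1.16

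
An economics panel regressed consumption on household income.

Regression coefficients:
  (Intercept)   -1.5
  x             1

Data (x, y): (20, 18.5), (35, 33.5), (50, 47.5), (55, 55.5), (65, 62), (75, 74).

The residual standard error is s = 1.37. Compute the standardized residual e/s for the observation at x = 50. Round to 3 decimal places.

ŷ = -1.5 + 50 = 48.5
e = 47.5 − 48.5 = -1
e/s = -1 / 1.37 = -0.730

-0.730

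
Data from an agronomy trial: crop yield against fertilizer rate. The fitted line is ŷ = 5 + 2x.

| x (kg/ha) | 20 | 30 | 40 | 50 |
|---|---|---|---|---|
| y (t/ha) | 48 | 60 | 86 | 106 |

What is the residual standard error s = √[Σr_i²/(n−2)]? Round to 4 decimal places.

x=20: ŷ = 5 + 2·20 = 45; r = 48 − 45 = 3
x=30: ŷ = 5 + 2·30 = 65; r = 60 − 65 = -5
x=40: ŷ = 5 + 2·40 = 85; r = 86 − 85 = 1
x=50: ŷ = 5 + 2·50 = 105; r = 106 − 105 = 1
SSE = 9 + 25 + 1 + 1 = 36
s = √(36/2) = √18 ≈ 4.2426

s = 4.2426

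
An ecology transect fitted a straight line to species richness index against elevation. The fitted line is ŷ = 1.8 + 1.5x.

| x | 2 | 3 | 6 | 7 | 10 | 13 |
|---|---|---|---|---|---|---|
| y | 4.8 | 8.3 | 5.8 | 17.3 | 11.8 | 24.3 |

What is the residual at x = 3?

ŷ = 1.8 + 1.5·3 = 6.3
r = 8.3 − 6.3 = 2

r = 2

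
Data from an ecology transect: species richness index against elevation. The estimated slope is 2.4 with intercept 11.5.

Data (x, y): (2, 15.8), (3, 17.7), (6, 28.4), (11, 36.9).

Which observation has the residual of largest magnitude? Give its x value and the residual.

x = 6, e = 2.5

x=2: ŷ = 11.5 + 2.4·2 = 16.3; e = 15.8 − 16.3 = -0.5
x=3: ŷ = 11.5 + 2.4·3 = 18.7; e = 17.7 − 18.7 = -1
x=6: ŷ = 11.5 + 2.4·6 = 25.9; e = 28.4 − 25.9 = 2.5
x=11: ŷ = 11.5 + 2.4·11 = 37.9; e = 36.9 − 37.9 = -1
Largest |e| is 2.5 at x = 6, residual 2.5.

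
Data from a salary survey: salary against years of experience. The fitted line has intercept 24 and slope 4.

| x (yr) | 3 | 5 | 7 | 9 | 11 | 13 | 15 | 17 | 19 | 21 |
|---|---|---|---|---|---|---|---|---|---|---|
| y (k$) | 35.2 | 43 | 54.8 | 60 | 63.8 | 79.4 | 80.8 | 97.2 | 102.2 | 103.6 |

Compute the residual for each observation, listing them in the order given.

-0.8, -1, 2.8, 0, -4.2, 3.4, -3.2, 5.2, 2.2, -4.4

x=3: ŷ = 24 + 4·3 = 36; e = 35.2 − 36 = -0.8
x=5: ŷ = 24 + 4·5 = 44; e = 43 − 44 = -1
x=7: ŷ = 24 + 4·7 = 52; e = 54.8 − 52 = 2.8
x=9: ŷ = 24 + 4·9 = 60; e = 60 − 60 = 0
x=11: ŷ = 24 + 4·11 = 68; e = 63.8 − 68 = -4.2
x=13: ŷ = 24 + 4·13 = 76; e = 79.4 − 76 = 3.4
x=15: ŷ = 24 + 4·15 = 84; e = 80.8 − 84 = -3.2
x=17: ŷ = 24 + 4·17 = 92; e = 97.2 − 92 = 5.2
x=19: ŷ = 24 + 4·19 = 100; e = 102.2 − 100 = 2.2
x=21: ŷ = 24 + 4·21 = 108; e = 103.6 − 108 = -4.4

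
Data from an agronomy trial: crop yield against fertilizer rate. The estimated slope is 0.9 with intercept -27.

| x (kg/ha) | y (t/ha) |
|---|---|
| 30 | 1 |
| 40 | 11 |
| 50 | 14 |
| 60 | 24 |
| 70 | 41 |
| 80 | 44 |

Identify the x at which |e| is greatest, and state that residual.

x = 70, e = 5

x=30: ŷ = -27 + 0.9·30 = 0; e = 1 − 0 = 1
x=40: ŷ = -27 + 0.9·40 = 9; e = 11 − 9 = 2
x=50: ŷ = -27 + 0.9·50 = 18; e = 14 − 18 = -4
x=60: ŷ = -27 + 0.9·60 = 27; e = 24 − 27 = -3
x=70: ŷ = -27 + 0.9·70 = 36; e = 41 − 36 = 5
x=80: ŷ = -27 + 0.9·80 = 45; e = 44 − 45 = -1
Largest |e| is 5 at x = 70, residual 5.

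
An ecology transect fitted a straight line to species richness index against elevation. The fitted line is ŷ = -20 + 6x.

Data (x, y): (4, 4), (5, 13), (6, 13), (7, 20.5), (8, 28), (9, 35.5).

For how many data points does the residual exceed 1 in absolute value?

4

x=4: ŷ = -20 + 6·4 = 4; r = 4 − 4 = 0
x=5: ŷ = -20 + 6·5 = 10; r = 13 − 10 = 3
x=6: ŷ = -20 + 6·6 = 16; r = 13 − 16 = -3
x=7: ŷ = -20 + 6·7 = 22; r = 20.5 − 22 = -1.5
x=8: ŷ = -20 + 6·8 = 28; r = 28 − 28 = 0
x=9: ŷ = -20 + 6·9 = 34; r = 35.5 − 34 = 1.5
|r| > 1: x=5 (|r|=3), x=6 (|r|=3), x=7 (|r|=1.5), x=9 (|r|=1.5) → 4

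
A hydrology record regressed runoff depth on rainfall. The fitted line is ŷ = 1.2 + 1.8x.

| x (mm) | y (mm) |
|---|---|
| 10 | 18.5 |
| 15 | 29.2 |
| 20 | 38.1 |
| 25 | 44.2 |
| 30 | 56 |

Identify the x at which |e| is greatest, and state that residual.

x=10: ŷ = 1.2 + 1.8·10 = 19.2; e = 18.5 − 19.2 = -0.7
x=15: ŷ = 1.2 + 1.8·15 = 28.2; e = 29.2 − 28.2 = 1
x=20: ŷ = 1.2 + 1.8·20 = 37.2; e = 38.1 − 37.2 = 0.9
x=25: ŷ = 1.2 + 1.8·25 = 46.2; e = 44.2 − 46.2 = -2
x=30: ŷ = 1.2 + 1.8·30 = 55.2; e = 56 − 55.2 = 0.8
Largest |e| is 2 at x = 25, residual -2.

x = 25, e = -2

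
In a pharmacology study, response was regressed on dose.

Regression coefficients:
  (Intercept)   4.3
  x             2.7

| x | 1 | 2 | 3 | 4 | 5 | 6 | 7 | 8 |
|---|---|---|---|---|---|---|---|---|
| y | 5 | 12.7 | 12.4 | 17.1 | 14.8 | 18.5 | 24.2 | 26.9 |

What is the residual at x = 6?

e = -2

ŷ = 4.3 + 2.7·6 = 20.5
e = 18.5 − 20.5 = -2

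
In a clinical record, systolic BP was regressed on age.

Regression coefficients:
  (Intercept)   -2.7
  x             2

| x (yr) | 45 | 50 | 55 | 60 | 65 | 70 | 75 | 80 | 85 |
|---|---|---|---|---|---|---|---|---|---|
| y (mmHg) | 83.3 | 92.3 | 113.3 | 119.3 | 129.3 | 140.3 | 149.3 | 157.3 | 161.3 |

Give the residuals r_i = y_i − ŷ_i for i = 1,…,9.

x=45: ŷ = -2.7 + 2·45 = 87.3; r = 83.3 − 87.3 = -4
x=50: ŷ = -2.7 + 2·50 = 97.3; r = 92.3 − 97.3 = -5
x=55: ŷ = -2.7 + 2·55 = 107.3; r = 113.3 − 107.3 = 6
x=60: ŷ = -2.7 + 2·60 = 117.3; r = 119.3 − 117.3 = 2
x=65: ŷ = -2.7 + 2·65 = 127.3; r = 129.3 − 127.3 = 2
x=70: ŷ = -2.7 + 2·70 = 137.3; r = 140.3 − 137.3 = 3
x=75: ŷ = -2.7 + 2·75 = 147.3; r = 149.3 − 147.3 = 2
x=80: ŷ = -2.7 + 2·80 = 157.3; r = 157.3 − 157.3 = 0
x=85: ŷ = -2.7 + 2·85 = 167.3; r = 161.3 − 167.3 = -6

-4, -5, 6, 2, 2, 3, 2, 0, -6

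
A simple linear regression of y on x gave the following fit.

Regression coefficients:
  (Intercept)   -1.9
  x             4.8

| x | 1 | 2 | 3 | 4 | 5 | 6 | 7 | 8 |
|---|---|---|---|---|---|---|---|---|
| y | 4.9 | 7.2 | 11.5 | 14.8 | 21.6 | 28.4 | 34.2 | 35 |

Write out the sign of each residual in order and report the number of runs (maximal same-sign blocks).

x=1: ŷ = -1.9 + 4.8·1 = 2.9; r = 4.9 − 2.9 = 2
x=2: ŷ = -1.9 + 4.8·2 = 7.7; r = 7.2 − 7.7 = -0.5
x=3: ŷ = -1.9 + 4.8·3 = 12.5; r = 11.5 − 12.5 = -1
x=4: ŷ = -1.9 + 4.8·4 = 17.3; r = 14.8 − 17.3 = -2.5
x=5: ŷ = -1.9 + 4.8·5 = 22.1; r = 21.6 − 22.1 = -0.5
x=6: ŷ = -1.9 + 4.8·6 = 26.9; r = 28.4 − 26.9 = 1.5
x=7: ŷ = -1.9 + 4.8·7 = 31.7; r = 34.2 − 31.7 = 2.5
x=8: ŷ = -1.9 + 4.8·8 = 36.5; r = 35 − 36.5 = -1.5
Signs: + − − − − + + −
Runs: +×1, −×4, +×2, −×1 → 4

4 runs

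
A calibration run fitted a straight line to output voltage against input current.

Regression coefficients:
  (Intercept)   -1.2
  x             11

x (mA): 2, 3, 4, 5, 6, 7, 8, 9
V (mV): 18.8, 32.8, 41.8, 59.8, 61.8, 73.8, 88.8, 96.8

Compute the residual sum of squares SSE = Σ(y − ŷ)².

SSE = 60

x=2: V̂ = -1.2 + 11·2 = 20.8; r = 18.8 − 20.8 = -2
x=3: V̂ = -1.2 + 11·3 = 31.8; r = 32.8 − 31.8 = 1
x=4: V̂ = -1.2 + 11·4 = 42.8; r = 41.8 − 42.8 = -1
x=5: V̂ = -1.2 + 11·5 = 53.8; r = 59.8 − 53.8 = 6
x=6: V̂ = -1.2 + 11·6 = 64.8; r = 61.8 − 64.8 = -3
x=7: V̂ = -1.2 + 11·7 = 75.8; r = 73.8 − 75.8 = -2
x=8: V̂ = -1.2 + 11·8 = 86.8; r = 88.8 − 86.8 = 2
x=9: V̂ = -1.2 + 11·9 = 97.8; r = 96.8 − 97.8 = -1
SSE = 4 + 1 + 1 + 36 + 9 + 4 + 4 + 1 = 60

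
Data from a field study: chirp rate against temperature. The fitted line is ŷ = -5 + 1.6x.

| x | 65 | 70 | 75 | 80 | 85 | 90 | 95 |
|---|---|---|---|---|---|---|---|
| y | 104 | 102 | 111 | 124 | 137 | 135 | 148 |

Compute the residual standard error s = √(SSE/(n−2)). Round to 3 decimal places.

s = 4.899

x=65: ŷ = -5 + 1.6·65 = 99; r = 104 − 99 = 5
x=70: ŷ = -5 + 1.6·70 = 107; r = 102 − 107 = -5
x=75: ŷ = -5 + 1.6·75 = 115; r = 111 − 115 = -4
x=80: ŷ = -5 + 1.6·80 = 123; r = 124 − 123 = 1
x=85: ŷ = -5 + 1.6·85 = 131; r = 137 − 131 = 6
x=90: ŷ = -5 + 1.6·90 = 139; r = 135 − 139 = -4
x=95: ŷ = -5 + 1.6·95 = 147; r = 148 − 147 = 1
SSE = 25 + 25 + 16 + 1 + 36 + 16 + 1 = 120
s = √(120/5) = √24 ≈ 4.899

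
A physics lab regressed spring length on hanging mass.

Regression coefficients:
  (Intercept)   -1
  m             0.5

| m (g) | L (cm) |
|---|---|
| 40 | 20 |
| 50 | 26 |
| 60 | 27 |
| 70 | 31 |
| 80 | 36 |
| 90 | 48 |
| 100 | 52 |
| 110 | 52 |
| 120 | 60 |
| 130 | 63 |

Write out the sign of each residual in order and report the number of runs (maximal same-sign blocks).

m=40: ŷ = -1 + 0.5·40 = 19; r = 20 − 19 = 1
m=50: ŷ = -1 + 0.5·50 = 24; r = 26 − 24 = 2
m=60: ŷ = -1 + 0.5·60 = 29; r = 27 − 29 = -2
m=70: ŷ = -1 + 0.5·70 = 34; r = 31 − 34 = -3
m=80: ŷ = -1 + 0.5·80 = 39; r = 36 − 39 = -3
m=90: ŷ = -1 + 0.5·90 = 44; r = 48 − 44 = 4
m=100: ŷ = -1 + 0.5·100 = 49; r = 52 − 49 = 3
m=110: ŷ = -1 + 0.5·110 = 54; r = 52 − 54 = -2
m=120: ŷ = -1 + 0.5·120 = 59; r = 60 − 59 = 1
m=130: ŷ = -1 + 0.5·130 = 64; r = 63 − 64 = -1
Signs: + + − − − + + − + −
Runs: +×2, −×3, +×2, −×1, +×1, −×1 → 6

6 runs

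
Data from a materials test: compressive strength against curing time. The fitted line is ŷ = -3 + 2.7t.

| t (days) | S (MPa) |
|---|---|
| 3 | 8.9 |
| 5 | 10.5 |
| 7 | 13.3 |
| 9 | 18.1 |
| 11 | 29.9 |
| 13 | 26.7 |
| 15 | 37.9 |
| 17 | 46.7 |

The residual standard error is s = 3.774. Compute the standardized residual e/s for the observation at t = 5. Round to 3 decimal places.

0.000

ŷ = -3 + 2.7·5 = 10.5
e = 10.5 − 10.5 = 0
e/s = 0 / 3.774 = 0.000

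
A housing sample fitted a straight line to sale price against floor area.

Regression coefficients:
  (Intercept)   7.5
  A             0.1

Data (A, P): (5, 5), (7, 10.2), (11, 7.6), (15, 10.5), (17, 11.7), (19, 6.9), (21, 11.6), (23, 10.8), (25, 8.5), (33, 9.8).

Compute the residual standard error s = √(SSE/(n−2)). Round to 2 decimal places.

s = 2.15

A=5: P̂ = 7.5 + 0.1·5 = 8; r = 5 − 8 = -3
A=7: P̂ = 7.5 + 0.1·7 = 8.2; r = 10.2 − 8.2 = 2
A=11: P̂ = 7.5 + 0.1·11 = 8.6; r = 7.6 − 8.6 = -1
A=15: P̂ = 7.5 + 0.1·15 = 9; r = 10.5 − 9 = 1.5
A=17: P̂ = 7.5 + 0.1·17 = 9.2; r = 11.7 − 9.2 = 2.5
A=19: P̂ = 7.5 + 0.1·19 = 9.4; r = 6.9 − 9.4 = -2.5
A=21: P̂ = 7.5 + 0.1·21 = 9.6; r = 11.6 − 9.6 = 2
A=23: P̂ = 7.5 + 0.1·23 = 9.8; r = 10.8 − 9.8 = 1
A=25: P̂ = 7.5 + 0.1·25 = 10; r = 8.5 − 10 = -1.5
A=33: P̂ = 7.5 + 0.1·33 = 10.8; r = 9.8 − 10.8 = -1
SSE = 9 + 4 + 1 + 2.25 + 6.25 + 6.25 + 4 + 1 + 2.25 + 1 = 37
s = √(37/8) = √4.625 ≈ 2.15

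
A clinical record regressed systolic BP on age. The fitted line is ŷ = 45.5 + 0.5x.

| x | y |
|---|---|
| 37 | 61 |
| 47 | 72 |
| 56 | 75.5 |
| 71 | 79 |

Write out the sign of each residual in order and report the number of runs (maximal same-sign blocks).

x=37: ŷ = 45.5 + 0.5·37 = 64; r = 61 − 64 = -3
x=47: ŷ = 45.5 + 0.5·47 = 69; r = 72 − 69 = 3
x=56: ŷ = 45.5 + 0.5·56 = 73.5; r = 75.5 − 73.5 = 2
x=71: ŷ = 45.5 + 0.5·71 = 81; r = 79 − 81 = -2
Signs: − + + −
Runs: −×1, +×2, −×1 → 3

3 runs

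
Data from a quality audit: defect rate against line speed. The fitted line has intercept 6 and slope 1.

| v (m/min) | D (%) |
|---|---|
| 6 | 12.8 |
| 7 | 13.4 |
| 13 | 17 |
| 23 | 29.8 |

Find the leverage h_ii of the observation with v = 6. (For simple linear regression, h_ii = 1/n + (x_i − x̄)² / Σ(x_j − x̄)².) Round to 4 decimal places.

h = 0.4637

v̄ = (6 + 7 + 13 + 23)/4 = 12.25
Σ(v − v̄)² = 39.0625 + 27.5625 + 0.5625 + 115.562 = 182.75
h = 1/4 + (-6.25)²/182.75 = 0.25 + 0.213748 = 0.4637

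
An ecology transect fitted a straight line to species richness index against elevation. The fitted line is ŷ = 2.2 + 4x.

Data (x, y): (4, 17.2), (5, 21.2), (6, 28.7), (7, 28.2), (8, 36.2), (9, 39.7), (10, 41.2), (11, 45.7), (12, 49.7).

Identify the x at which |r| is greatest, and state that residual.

x = 6, r = 2.5

x=4: ŷ = 2.2 + 4·4 = 18.2; r = 17.2 − 18.2 = -1
x=5: ŷ = 2.2 + 4·5 = 22.2; r = 21.2 − 22.2 = -1
x=6: ŷ = 2.2 + 4·6 = 26.2; r = 28.7 − 26.2 = 2.5
x=7: ŷ = 2.2 + 4·7 = 30.2; r = 28.2 − 30.2 = -2
x=8: ŷ = 2.2 + 4·8 = 34.2; r = 36.2 − 34.2 = 2
x=9: ŷ = 2.2 + 4·9 = 38.2; r = 39.7 − 38.2 = 1.5
x=10: ŷ = 2.2 + 4·10 = 42.2; r = 41.2 − 42.2 = -1
x=11: ŷ = 2.2 + 4·11 = 46.2; r = 45.7 − 46.2 = -0.5
x=12: ŷ = 2.2 + 4·12 = 50.2; r = 49.7 − 50.2 = -0.5
Largest |r| is 2.5 at x = 6, residual 2.5.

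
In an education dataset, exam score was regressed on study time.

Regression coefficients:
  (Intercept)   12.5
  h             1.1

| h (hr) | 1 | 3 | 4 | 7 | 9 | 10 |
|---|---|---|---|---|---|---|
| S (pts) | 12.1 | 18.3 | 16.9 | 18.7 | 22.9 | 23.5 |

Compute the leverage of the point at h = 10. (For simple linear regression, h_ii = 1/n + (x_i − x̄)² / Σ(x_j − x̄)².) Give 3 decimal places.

h̄ = (1 + 3 + 4 + 7 + 9 + 10)/6 = 5.66667
Σ(h − h̄)² = 21.7778 + 7.11111 + 2.77778 + 1.77778 + 11.1111 + 18.7778 = 63.3333
h = 1/6 + (4.33333)²/63.3333 = 0.166667 + 0.296491 = 0.463

h = 0.463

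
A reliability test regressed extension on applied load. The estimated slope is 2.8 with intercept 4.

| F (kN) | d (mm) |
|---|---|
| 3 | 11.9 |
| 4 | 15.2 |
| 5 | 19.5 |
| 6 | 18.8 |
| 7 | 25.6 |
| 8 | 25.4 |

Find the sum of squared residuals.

F=3: d̂ = 4 + 2.8·3 = 12.4; e = 11.9 − 12.4 = -0.5
F=4: d̂ = 4 + 2.8·4 = 15.2; e = 15.2 − 15.2 = 0
F=5: d̂ = 4 + 2.8·5 = 18; e = 19.5 − 18 = 1.5
F=6: d̂ = 4 + 2.8·6 = 20.8; e = 18.8 − 20.8 = -2
F=7: d̂ = 4 + 2.8·7 = 23.6; e = 25.6 − 23.6 = 2
F=8: d̂ = 4 + 2.8·8 = 26.4; e = 25.4 − 26.4 = -1
SSE = 0.25 + 0 + 2.25 + 4 + 4 + 1 = 11.5

SSE = 11.5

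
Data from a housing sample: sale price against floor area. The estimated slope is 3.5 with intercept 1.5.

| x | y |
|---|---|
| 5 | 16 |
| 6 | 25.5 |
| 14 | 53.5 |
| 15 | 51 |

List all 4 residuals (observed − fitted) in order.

x=5: ŷ = 1.5 + 3.5·5 = 19; r = 16 − 19 = -3
x=6: ŷ = 1.5 + 3.5·6 = 22.5; r = 25.5 − 22.5 = 3
x=14: ŷ = 1.5 + 3.5·14 = 50.5; r = 53.5 − 50.5 = 3
x=15: ŷ = 1.5 + 3.5·15 = 54; r = 51 − 54 = -3

-3, 3, 3, -3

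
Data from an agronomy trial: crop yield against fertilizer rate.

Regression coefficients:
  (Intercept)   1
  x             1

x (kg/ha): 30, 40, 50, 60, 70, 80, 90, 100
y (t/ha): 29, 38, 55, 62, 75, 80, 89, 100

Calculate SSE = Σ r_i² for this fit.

SSE = 52

x=30: ŷ = 1 + 30 = 31; r = 29 − 31 = -2
x=40: ŷ = 1 + 40 = 41; r = 38 − 41 = -3
x=50: ŷ = 1 + 50 = 51; r = 55 − 51 = 4
x=60: ŷ = 1 + 60 = 61; r = 62 − 61 = 1
x=70: ŷ = 1 + 70 = 71; r = 75 − 71 = 4
x=80: ŷ = 1 + 80 = 81; r = 80 − 81 = -1
x=90: ŷ = 1 + 90 = 91; r = 89 − 91 = -2
x=100: ŷ = 1 + 100 = 101; r = 100 − 101 = -1
SSE = 4 + 9 + 16 + 1 + 16 + 1 + 4 + 1 = 52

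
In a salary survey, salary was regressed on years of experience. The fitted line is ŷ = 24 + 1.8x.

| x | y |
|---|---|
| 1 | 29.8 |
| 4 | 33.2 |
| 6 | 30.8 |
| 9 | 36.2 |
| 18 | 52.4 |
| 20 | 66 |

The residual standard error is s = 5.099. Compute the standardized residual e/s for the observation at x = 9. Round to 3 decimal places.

-0.784

ŷ = 24 + 1.8·9 = 40.2
e = 36.2 − 40.2 = -4
e/s = -4 / 5.099 = -0.784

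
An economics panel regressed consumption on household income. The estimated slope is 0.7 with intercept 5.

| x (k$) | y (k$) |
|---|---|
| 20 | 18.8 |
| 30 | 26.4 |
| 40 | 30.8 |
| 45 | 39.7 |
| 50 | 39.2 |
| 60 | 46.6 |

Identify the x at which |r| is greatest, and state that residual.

x = 45, r = 3.2

x=20: ŷ = 5 + 0.7·20 = 19; r = 18.8 − 19 = -0.2
x=30: ŷ = 5 + 0.7·30 = 26; r = 26.4 − 26 = 0.4
x=40: ŷ = 5 + 0.7·40 = 33; r = 30.8 − 33 = -2.2
x=45: ŷ = 5 + 0.7·45 = 36.5; r = 39.7 − 36.5 = 3.2
x=50: ŷ = 5 + 0.7·50 = 40; r = 39.2 − 40 = -0.8
x=60: ŷ = 5 + 0.7·60 = 47; r = 46.6 − 47 = -0.4
Largest |r| is 3.2 at x = 45, residual 3.2.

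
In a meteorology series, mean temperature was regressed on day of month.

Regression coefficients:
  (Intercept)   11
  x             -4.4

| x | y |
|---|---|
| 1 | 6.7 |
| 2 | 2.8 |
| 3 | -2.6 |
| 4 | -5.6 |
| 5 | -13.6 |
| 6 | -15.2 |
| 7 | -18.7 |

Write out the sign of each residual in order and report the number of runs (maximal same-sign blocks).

x=1: ŷ = 11 − 4.4·1 = 6.6; r = 6.7 − 6.6 = 0.1
x=2: ŷ = 11 − 4.4·2 = 2.2; r = 2.8 − 2.2 = 0.6
x=3: ŷ = 11 − 4.4·3 = -2.2; r = -2.6 − (-2.2) = -0.4
x=4: ŷ = 11 − 4.4·4 = -6.6; r = -5.6 − (-6.6) = 1
x=5: ŷ = 11 − 4.4·5 = -11; r = -13.6 − (-11) = -2.6
x=6: ŷ = 11 − 4.4·6 = -15.4; r = -15.2 − (-15.4) = 0.2
x=7: ŷ = 11 − 4.4·7 = -19.8; r = -18.7 − (-19.8) = 1.1
Signs: + + − + − + +
Runs: +×2, −×1, +×1, −×1, +×2 → 5

5 runs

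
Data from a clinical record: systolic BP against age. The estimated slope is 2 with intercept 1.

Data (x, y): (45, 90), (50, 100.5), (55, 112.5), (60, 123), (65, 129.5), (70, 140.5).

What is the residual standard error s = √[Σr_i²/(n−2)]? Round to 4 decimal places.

s = 1.5811

x=45: ŷ = 1 + 2·45 = 91; r = 90 − 91 = -1
x=50: ŷ = 1 + 2·50 = 101; r = 100.5 − 101 = -0.5
x=55: ŷ = 1 + 2·55 = 111; r = 112.5 − 111 = 1.5
x=60: ŷ = 1 + 2·60 = 121; r = 123 − 121 = 2
x=65: ŷ = 1 + 2·65 = 131; r = 129.5 − 131 = -1.5
x=70: ŷ = 1 + 2·70 = 141; r = 140.5 − 141 = -0.5
SSE = 1 + 0.25 + 2.25 + 4 + 2.25 + 0.25 = 10
s = √(10/4) = √2.5 ≈ 1.5811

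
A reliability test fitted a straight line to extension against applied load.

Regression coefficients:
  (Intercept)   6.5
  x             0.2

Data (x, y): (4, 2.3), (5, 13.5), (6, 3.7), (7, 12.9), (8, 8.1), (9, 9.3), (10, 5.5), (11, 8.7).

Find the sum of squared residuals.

x=4: ŷ = 6.5 + 0.2·4 = 7.3; e = 2.3 − 7.3 = -5
x=5: ŷ = 6.5 + 0.2·5 = 7.5; e = 13.5 − 7.5 = 6
x=6: ŷ = 6.5 + 0.2·6 = 7.7; e = 3.7 − 7.7 = -4
x=7: ŷ = 6.5 + 0.2·7 = 7.9; e = 12.9 − 7.9 = 5
x=8: ŷ = 6.5 + 0.2·8 = 8.1; e = 8.1 − 8.1 = 0
x=9: ŷ = 6.5 + 0.2·9 = 8.3; e = 9.3 − 8.3 = 1
x=10: ŷ = 6.5 + 0.2·10 = 8.5; e = 5.5 − 8.5 = -3
x=11: ŷ = 6.5 + 0.2·11 = 8.7; e = 8.7 − 8.7 = 0
SSE = 25 + 36 + 16 + 25 + 0 + 1 + 9 + 0 = 112

SSE = 112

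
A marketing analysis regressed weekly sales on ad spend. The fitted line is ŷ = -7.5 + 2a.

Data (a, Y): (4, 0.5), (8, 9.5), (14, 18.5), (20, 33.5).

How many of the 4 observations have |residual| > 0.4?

a=4: ŷ = -7.5 + 2·4 = 0.5; e = 0.5 − 0.5 = 0
a=8: ŷ = -7.5 + 2·8 = 8.5; e = 9.5 − 8.5 = 1
a=14: ŷ = -7.5 + 2·14 = 20.5; e = 18.5 − 20.5 = -2
a=20: ŷ = -7.5 + 2·20 = 32.5; e = 33.5 − 32.5 = 1
|e| > 0.4: a=8 (|e|=1), a=14 (|e|=2), a=20 (|e|=1) → 3

3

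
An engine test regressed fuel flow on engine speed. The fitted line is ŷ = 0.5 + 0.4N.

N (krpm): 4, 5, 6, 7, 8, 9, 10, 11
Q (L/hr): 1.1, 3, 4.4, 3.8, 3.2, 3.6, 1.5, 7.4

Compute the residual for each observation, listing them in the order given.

-1, 0.5, 1.5, 0.5, -0.5, -0.5, -3, 2.5

N=4: ŷ = 0.5 + 0.4·4 = 2.1; e = 1.1 − 2.1 = -1
N=5: ŷ = 0.5 + 0.4·5 = 2.5; e = 3 − 2.5 = 0.5
N=6: ŷ = 0.5 + 0.4·6 = 2.9; e = 4.4 − 2.9 = 1.5
N=7: ŷ = 0.5 + 0.4·7 = 3.3; e = 3.8 − 3.3 = 0.5
N=8: ŷ = 0.5 + 0.4·8 = 3.7; e = 3.2 − 3.7 = -0.5
N=9: ŷ = 0.5 + 0.4·9 = 4.1; e = 3.6 − 4.1 = -0.5
N=10: ŷ = 0.5 + 0.4·10 = 4.5; e = 1.5 − 4.5 = -3
N=11: ŷ = 0.5 + 0.4·11 = 4.9; e = 7.4 − 4.9 = 2.5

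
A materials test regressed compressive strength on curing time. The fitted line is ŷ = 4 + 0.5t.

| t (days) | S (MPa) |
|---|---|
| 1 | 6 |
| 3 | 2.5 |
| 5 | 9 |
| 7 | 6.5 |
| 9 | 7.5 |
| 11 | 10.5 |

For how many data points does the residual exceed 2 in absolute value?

t=1: ŷ = 4 + 0.5·1 = 4.5; r = 6 − 4.5 = 1.5
t=3: ŷ = 4 + 0.5·3 = 5.5; r = 2.5 − 5.5 = -3
t=5: ŷ = 4 + 0.5·5 = 6.5; r = 9 − 6.5 = 2.5
t=7: ŷ = 4 + 0.5·7 = 7.5; r = 6.5 − 7.5 = -1
t=9: ŷ = 4 + 0.5·9 = 8.5; r = 7.5 − 8.5 = -1
t=11: ŷ = 4 + 0.5·11 = 9.5; r = 10.5 − 9.5 = 1
|r| > 2: t=3 (|r|=3), t=5 (|r|=2.5) → 2

2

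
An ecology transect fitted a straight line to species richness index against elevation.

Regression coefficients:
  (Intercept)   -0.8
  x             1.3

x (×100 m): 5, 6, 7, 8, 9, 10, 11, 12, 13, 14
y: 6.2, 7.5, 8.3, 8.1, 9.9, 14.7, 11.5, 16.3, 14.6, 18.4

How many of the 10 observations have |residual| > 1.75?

x=5: ŷ = -0.8 + 1.3·5 = 5.7; r = 6.2 − 5.7 = 0.5
x=6: ŷ = -0.8 + 1.3·6 = 7; r = 7.5 − 7 = 0.5
x=7: ŷ = -0.8 + 1.3·7 = 8.3; r = 8.3 − 8.3 = 0
x=8: ŷ = -0.8 + 1.3·8 = 9.6; r = 8.1 − 9.6 = -1.5
x=9: ŷ = -0.8 + 1.3·9 = 10.9; r = 9.9 − 10.9 = -1
x=10: ŷ = -0.8 + 1.3·10 = 12.2; r = 14.7 − 12.2 = 2.5
x=11: ŷ = -0.8 + 1.3·11 = 13.5; r = 11.5 − 13.5 = -2
x=12: ŷ = -0.8 + 1.3·12 = 14.8; r = 16.3 − 14.8 = 1.5
x=13: ŷ = -0.8 + 1.3·13 = 16.1; r = 14.6 − 16.1 = -1.5
x=14: ŷ = -0.8 + 1.3·14 = 17.4; r = 18.4 − 17.4 = 1
|r| > 1.75: x=10 (|r|=2.5), x=11 (|r|=2) → 2

2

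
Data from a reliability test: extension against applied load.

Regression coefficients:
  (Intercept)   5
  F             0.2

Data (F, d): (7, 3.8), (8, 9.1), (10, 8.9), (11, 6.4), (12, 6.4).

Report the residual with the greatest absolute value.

F=7: d̂ = 5 + 0.2·7 = 6.4; r = 3.8 − 6.4 = -2.6
F=8: d̂ = 5 + 0.2·8 = 6.6; r = 9.1 − 6.6 = 2.5
F=10: d̂ = 5 + 0.2·10 = 7; r = 8.9 − 7 = 1.9
F=11: d̂ = 5 + 0.2·11 = 7.2; r = 6.4 − 7.2 = -0.8
F=12: d̂ = 5 + 0.2·12 = 7.4; r = 6.4 − 7.4 = -1
Largest |r| is 2.6 at F = 7, residual -2.6.

r = -2.6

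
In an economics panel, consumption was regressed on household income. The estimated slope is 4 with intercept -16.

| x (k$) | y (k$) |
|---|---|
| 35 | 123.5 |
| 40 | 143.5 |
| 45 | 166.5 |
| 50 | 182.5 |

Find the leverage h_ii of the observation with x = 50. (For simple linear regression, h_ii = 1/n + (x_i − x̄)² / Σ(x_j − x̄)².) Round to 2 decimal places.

h = 0.70

x̄ = (35 + 40 + 45 + 50)/4 = 42.5
Σ(x − x̄)² = 56.25 + 6.25 + 6.25 + 56.25 = 125
h = 1/4 + (7.5)²/125 = 0.25 + 0.45 = 0.70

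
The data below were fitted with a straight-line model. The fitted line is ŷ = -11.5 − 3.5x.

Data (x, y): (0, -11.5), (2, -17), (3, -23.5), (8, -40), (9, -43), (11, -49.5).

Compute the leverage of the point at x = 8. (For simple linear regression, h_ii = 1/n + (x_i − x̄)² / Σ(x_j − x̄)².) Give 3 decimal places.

x̄ = (0 + 2 + 3 + 8 + 9 + 11)/6 = 5.5
Σ(x − x̄)² = 30.25 + 12.25 + 6.25 + 6.25 + 12.25 + 30.25 = 97.5
h = 1/6 + (2.5)²/97.5 = 0.166667 + 0.0641026 = 0.231

h = 0.231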